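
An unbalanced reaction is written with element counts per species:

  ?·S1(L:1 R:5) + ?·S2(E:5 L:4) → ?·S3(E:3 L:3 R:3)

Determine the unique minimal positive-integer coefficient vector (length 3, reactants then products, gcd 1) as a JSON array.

E: 3·0+3·5 = 15 | 5·3 = 15
L: 3·1+3·4 = 15 | 5·3 = 15
R: 3·5+3·0 = 15 | 5·3 = 15
gcd(3,3,5) = 1

Coefficients: [3, 3, 5]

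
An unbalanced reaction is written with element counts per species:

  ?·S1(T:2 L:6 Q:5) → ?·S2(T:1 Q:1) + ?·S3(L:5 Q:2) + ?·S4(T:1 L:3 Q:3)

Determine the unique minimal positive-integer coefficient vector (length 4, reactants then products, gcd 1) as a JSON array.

Coefficients: [4, 5, 3, 3]

T: 4·2 = 8 | 5·1+3·0+3·1 = 8
L: 4·6 = 24 | 5·0+3·5+3·3 = 24
Q: 4·5 = 20 | 5·1+3·2+3·3 = 20
gcd(4,5,3,3) = 1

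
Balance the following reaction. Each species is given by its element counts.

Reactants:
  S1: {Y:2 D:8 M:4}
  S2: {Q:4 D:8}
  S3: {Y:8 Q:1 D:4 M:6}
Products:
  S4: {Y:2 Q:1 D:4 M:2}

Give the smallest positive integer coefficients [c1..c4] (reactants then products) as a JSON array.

Coefficients: [1, 1, 1, 5]

Y: 1·2+1·0+1·8 = 10 | 5·2 = 10
Q: 1·0+1·4+1·1 = 5 | 5·1 = 5
D: 1·8+1·8+1·4 = 20 | 5·4 = 20
M: 1·4+1·0+1·6 = 10 | 5·2 = 10
gcd(1,1,1,5) = 1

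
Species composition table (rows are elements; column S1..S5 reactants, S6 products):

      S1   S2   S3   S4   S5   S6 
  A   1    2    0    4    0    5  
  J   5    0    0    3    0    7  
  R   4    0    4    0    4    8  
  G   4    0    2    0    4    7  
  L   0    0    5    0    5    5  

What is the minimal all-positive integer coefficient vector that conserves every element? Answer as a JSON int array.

Coefficients: [6, 4, 3, 4, 3, 6]

A: 6·1+4·2+3·0+4·4+3·0 = 30 | 6·5 = 30
J: 6·5+4·0+3·0+4·3+3·0 = 42 | 6·7 = 42
R: 6·4+4·0+3·4+4·0+3·4 = 48 | 6·8 = 48
G: 6·4+4·0+3·2+4·0+3·4 = 42 | 6·7 = 42
L: 6·0+4·0+3·5+4·0+3·5 = 30 | 6·5 = 30
gcd(6,4,3,4,3,6) = 1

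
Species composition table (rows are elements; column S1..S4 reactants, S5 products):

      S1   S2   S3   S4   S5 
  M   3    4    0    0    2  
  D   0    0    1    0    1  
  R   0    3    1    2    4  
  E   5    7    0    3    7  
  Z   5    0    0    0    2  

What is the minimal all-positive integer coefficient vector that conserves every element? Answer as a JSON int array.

M: 2·3+1·4+5·0+6·0 = 10 | 5·2 = 10
D: 2·0+1·0+5·1+6·0 = 5 | 5·1 = 5
R: 2·0+1·3+5·1+6·2 = 20 | 5·4 = 20
E: 2·5+1·7+5·0+6·3 = 35 | 5·7 = 35
Z: 2·5+1·0+5·0+6·0 = 10 | 5·2 = 10
gcd(2,1,5,6,5) = 1

Coefficients: [2, 1, 5, 6, 5]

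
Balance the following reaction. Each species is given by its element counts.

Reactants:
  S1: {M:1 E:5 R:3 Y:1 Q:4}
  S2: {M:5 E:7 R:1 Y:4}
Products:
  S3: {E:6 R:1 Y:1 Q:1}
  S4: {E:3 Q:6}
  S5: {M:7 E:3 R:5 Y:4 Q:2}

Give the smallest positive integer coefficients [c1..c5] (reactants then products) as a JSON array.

Coefficients: [6, 3, 6, 2, 3]

M: 6·1+3·5 = 21 | 6·0+2·0+3·7 = 21
E: 6·5+3·7 = 51 | 6·6+2·3+3·3 = 51
R: 6·3+3·1 = 21 | 6·1+2·0+3·5 = 21
Y: 6·1+3·4 = 18 | 6·1+2·0+3·4 = 18
Q: 6·4+3·0 = 24 | 6·1+2·6+3·2 = 24
gcd(6,3,6,2,3) = 1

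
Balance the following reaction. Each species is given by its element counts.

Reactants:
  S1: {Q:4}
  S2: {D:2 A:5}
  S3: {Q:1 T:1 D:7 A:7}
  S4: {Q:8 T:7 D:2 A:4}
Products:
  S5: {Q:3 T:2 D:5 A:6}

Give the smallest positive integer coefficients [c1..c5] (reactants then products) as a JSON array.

Coefficients: [1, 1, 3, 1, 5]

Q: 1·4+1·0+3·1+1·8 = 15 | 5·3 = 15
T: 1·0+1·0+3·1+1·7 = 10 | 5·2 = 10
D: 1·0+1·2+3·7+1·2 = 25 | 5·5 = 25
A: 1·0+1·5+3·7+1·4 = 30 | 5·6 = 30
gcd(1,1,3,1,5) = 1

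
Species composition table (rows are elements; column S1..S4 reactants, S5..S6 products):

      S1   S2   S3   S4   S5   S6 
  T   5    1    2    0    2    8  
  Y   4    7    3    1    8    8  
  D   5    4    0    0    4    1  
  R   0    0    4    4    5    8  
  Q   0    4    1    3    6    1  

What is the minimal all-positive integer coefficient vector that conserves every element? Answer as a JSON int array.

Coefficients: [1, 3, 4, 3, 4, 1]

T: 1·5+3·1+4·2+3·0 = 16 | 4·2+1·8 = 16
Y: 1·4+3·7+4·3+3·1 = 40 | 4·8+1·8 = 40
D: 1·5+3·4+4·0+3·0 = 17 | 4·4+1·1 = 17
R: 1·0+3·0+4·4+3·4 = 28 | 4·5+1·8 = 28
Q: 1·0+3·4+4·1+3·3 = 25 | 4·6+1·1 = 25
gcd(1,3,4,3,4,1) = 1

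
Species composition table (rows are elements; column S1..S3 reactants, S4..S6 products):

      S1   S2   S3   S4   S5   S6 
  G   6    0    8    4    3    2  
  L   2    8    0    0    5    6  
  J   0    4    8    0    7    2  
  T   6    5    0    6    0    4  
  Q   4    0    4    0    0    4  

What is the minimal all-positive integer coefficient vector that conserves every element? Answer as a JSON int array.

Coefficients: [4, 4, 1, 4, 2, 5]

G: 4·6+4·0+1·8 = 32 | 4·4+2·3+5·2 = 32
L: 4·2+4·8+1·0 = 40 | 4·0+2·5+5·6 = 40
J: 4·0+4·4+1·8 = 24 | 4·0+2·7+5·2 = 24
T: 4·6+4·5+1·0 = 44 | 4·6+2·0+5·4 = 44
Q: 4·4+4·0+1·4 = 20 | 4·0+2·0+5·4 = 20
gcd(4,4,1,4,2,5) = 1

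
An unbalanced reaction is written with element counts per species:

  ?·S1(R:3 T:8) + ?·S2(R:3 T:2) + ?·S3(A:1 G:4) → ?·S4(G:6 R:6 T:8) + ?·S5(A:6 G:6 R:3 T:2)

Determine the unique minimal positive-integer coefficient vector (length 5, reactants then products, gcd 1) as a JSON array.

Coefficients: [2, 5, 6, 3, 1]

A: 2·0+5·0+6·1 = 6 | 3·0+1·6 = 6
G: 2·0+5·0+6·4 = 24 | 3·6+1·6 = 24
R: 2·3+5·3+6·0 = 21 | 3·6+1·3 = 21
T: 2·8+5·2+6·0 = 26 | 3·8+1·2 = 26
gcd(2,5,6,3,1) = 1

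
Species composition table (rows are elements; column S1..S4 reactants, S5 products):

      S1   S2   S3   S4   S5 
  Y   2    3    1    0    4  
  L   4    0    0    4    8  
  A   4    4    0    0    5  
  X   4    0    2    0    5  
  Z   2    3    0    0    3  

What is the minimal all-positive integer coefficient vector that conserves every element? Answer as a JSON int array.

Y: 3·2+2·3+4·1+5·0 = 16 | 4·4 = 16
L: 3·4+2·0+4·0+5·4 = 32 | 4·8 = 32
A: 3·4+2·4+4·0+5·0 = 20 | 4·5 = 20
X: 3·4+2·0+4·2+5·0 = 20 | 4·5 = 20
Z: 3·2+2·3+4·0+5·0 = 12 | 4·3 = 12
gcd(3,2,4,5,4) = 1

Coefficients: [3, 2, 4, 5, 4]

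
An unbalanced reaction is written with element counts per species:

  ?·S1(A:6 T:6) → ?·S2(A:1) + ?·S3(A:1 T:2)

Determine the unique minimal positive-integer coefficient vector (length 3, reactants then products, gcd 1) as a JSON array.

Coefficients: [1, 3, 3]

A: 1·6 = 6 | 3·1+3·1 = 6
T: 1·6 = 6 | 3·0+3·2 = 6
gcd(1,3,3) = 1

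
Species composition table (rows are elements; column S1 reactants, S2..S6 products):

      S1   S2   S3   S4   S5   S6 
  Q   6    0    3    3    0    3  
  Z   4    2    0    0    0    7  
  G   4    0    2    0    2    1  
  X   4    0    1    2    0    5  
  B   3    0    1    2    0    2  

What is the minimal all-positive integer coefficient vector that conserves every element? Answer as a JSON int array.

Coefficients: [6, 5, 6, 4, 5, 2]

Q: 6·6 = 36 | 5·0+6·3+4·3+5·0+2·3 = 36
Z: 6·4 = 24 | 5·2+6·0+4·0+5·0+2·7 = 24
G: 6·4 = 24 | 5·0+6·2+4·0+5·2+2·1 = 24
X: 6·4 = 24 | 5·0+6·1+4·2+5·0+2·5 = 24
B: 6·3 = 18 | 5·0+6·1+4·2+5·0+2·2 = 18
gcd(6,5,6,4,5,2) = 1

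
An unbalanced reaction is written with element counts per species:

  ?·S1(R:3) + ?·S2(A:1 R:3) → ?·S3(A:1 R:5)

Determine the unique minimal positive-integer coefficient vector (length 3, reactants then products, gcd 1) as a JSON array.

Coefficients: [2, 3, 3]

A: 2·0+3·1 = 3 | 3·1 = 3
R: 2·3+3·3 = 15 | 3·5 = 15
gcd(2,3,3) = 1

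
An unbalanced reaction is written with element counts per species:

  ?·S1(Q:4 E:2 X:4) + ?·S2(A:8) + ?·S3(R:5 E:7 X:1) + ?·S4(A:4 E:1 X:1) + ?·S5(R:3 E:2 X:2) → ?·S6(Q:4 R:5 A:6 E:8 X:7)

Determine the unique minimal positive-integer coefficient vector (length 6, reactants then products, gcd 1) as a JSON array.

Coefficients: [6, 2, 3, 5, 5, 6]

Q: 6·4+2·0+3·0+5·0+5·0 = 24 | 6·4 = 24
R: 6·0+2·0+3·5+5·0+5·3 = 30 | 6·5 = 30
A: 6·0+2·8+3·0+5·4+5·0 = 36 | 6·6 = 36
E: 6·2+2·0+3·7+5·1+5·2 = 48 | 6·8 = 48
X: 6·4+2·0+3·1+5·1+5·2 = 42 | 6·7 = 42
gcd(6,2,3,5,5,6) = 1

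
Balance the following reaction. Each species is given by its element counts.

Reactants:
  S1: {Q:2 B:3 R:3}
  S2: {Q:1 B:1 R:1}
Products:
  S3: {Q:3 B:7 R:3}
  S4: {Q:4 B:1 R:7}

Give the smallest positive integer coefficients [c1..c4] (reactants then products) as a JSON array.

Coefficients: [6, 5, 3, 2]

Q: 6·2+5·1 = 17 | 3·3+2·4 = 17
B: 6·3+5·1 = 23 | 3·7+2·1 = 23
R: 6·3+5·1 = 23 | 3·3+2·7 = 23
gcd(6,5,3,2) = 1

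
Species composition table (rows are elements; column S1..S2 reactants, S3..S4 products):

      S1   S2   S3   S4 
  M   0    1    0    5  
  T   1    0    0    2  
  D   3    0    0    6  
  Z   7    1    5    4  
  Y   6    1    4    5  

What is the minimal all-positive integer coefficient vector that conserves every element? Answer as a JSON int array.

M: 2·0+5·1 = 5 | 3·0+1·5 = 5
T: 2·1+5·0 = 2 | 3·0+1·2 = 2
D: 2·3+5·0 = 6 | 3·0+1·6 = 6
Z: 2·7+5·1 = 19 | 3·5+1·4 = 19
Y: 2·6+5·1 = 17 | 3·4+1·5 = 17
gcd(2,5,3,1) = 1

Coefficients: [2, 5, 3, 1]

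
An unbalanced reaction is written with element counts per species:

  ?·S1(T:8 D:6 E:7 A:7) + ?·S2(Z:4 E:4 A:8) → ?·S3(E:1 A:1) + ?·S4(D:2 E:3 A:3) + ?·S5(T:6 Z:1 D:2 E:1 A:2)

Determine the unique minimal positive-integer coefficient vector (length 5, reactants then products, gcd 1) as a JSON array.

T: 3·8+1·0 = 24 | 6·0+5·0+4·6 = 24
Z: 3·0+1·4 = 4 | 6·0+5·0+4·1 = 4
D: 3·6+1·0 = 18 | 6·0+5·2+4·2 = 18
E: 3·7+1·4 = 25 | 6·1+5·3+4·1 = 25
A: 3·7+1·8 = 29 | 6·1+5·3+4·2 = 29
gcd(3,1,6,5,4) = 1

Coefficients: [3, 1, 6, 5, 4]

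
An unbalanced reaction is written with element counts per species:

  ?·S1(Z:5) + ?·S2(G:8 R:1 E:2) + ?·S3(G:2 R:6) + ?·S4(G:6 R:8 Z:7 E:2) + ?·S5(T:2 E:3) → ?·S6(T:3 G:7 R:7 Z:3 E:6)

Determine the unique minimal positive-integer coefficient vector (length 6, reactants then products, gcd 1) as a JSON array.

Coefficients: [1, 2, 3, 1, 6, 4]

T: 1·0+2·0+3·0+1·0+6·2 = 12 | 4·3 = 12
G: 1·0+2·8+3·2+1·6+6·0 = 28 | 4·7 = 28
R: 1·0+2·1+3·6+1·8+6·0 = 28 | 4·7 = 28
Z: 1·5+2·0+3·0+1·7+6·0 = 12 | 4·3 = 12
E: 1·0+2·2+3·0+1·2+6·3 = 24 | 4·6 = 24
gcd(1,2,3,1,6,4) = 1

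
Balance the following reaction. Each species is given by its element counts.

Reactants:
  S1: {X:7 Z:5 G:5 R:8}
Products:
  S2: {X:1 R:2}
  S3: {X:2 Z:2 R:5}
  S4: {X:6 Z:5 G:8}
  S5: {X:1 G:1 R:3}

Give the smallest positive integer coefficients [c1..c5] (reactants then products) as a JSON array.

Coefficients: [5, 6, 5, 3, 1]

X: 5·7 = 35 | 6·1+5·2+3·6+1·1 = 35
Z: 5·5 = 25 | 6·0+5·2+3·5+1·0 = 25
G: 5·5 = 25 | 6·0+5·0+3·8+1·1 = 25
R: 5·8 = 40 | 6·2+5·5+3·0+1·3 = 40
gcd(5,6,5,3,1) = 1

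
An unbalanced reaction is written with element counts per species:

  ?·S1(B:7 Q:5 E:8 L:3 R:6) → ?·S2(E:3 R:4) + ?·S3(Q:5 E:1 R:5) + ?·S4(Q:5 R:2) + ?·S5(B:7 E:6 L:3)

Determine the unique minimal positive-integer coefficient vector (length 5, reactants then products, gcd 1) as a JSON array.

Coefficients: [5, 2, 4, 1, 5]

B: 5·7 = 35 | 2·0+4·0+1·0+5·7 = 35
Q: 5·5 = 25 | 2·0+4·5+1·5+5·0 = 25
E: 5·8 = 40 | 2·3+4·1+1·0+5·6 = 40
L: 5·3 = 15 | 2·0+4·0+1·0+5·3 = 15
R: 5·6 = 30 | 2·4+4·5+1·2+5·0 = 30
gcd(5,2,4,1,5) = 1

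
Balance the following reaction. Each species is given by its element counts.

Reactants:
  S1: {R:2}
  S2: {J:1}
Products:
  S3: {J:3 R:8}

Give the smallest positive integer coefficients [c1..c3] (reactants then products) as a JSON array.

J: 4·0+3·1 = 3 | 1·3 = 3
R: 4·2+3·0 = 8 | 1·8 = 8
gcd(4,3,1) = 1

Coefficients: [4, 3, 1]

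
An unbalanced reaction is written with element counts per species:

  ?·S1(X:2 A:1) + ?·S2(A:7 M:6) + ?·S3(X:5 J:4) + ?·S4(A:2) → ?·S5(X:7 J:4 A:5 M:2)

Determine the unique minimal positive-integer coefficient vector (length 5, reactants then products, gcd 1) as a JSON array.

Coefficients: [6, 2, 6, 5, 6]

X: 6·2+2·0+6·5+5·0 = 42 | 6·7 = 42
J: 6·0+2·0+6·4+5·0 = 24 | 6·4 = 24
A: 6·1+2·7+6·0+5·2 = 30 | 6·5 = 30
M: 6·0+2·6+6·0+5·0 = 12 | 6·2 = 12
gcd(6,2,6,5,6) = 1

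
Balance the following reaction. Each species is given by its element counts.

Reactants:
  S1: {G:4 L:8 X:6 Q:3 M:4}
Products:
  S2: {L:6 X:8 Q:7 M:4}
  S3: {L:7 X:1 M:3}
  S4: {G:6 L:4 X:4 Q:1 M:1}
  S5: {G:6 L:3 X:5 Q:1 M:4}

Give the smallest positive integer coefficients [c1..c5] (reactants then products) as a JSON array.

Coefficients: [6, 2, 3, 3, 1]

G: 6·4 = 24 | 2·0+3·0+3·6+1·6 = 24
L: 6·8 = 48 | 2·6+3·7+3·4+1·3 = 48
X: 6·6 = 36 | 2·8+3·1+3·4+1·5 = 36
Q: 6·3 = 18 | 2·7+3·0+3·1+1·1 = 18
M: 6·4 = 24 | 2·4+3·3+3·1+1·4 = 24
gcd(6,2,3,3,1) = 1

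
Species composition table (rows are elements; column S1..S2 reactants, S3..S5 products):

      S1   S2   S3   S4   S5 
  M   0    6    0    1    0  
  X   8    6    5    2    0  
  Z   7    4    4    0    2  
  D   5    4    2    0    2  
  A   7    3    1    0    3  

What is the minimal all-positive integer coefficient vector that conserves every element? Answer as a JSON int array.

M: 2·0+1·6 = 6 | 2·0+6·1+5·0 = 6
X: 2·8+1·6 = 22 | 2·5+6·2+5·0 = 22
Z: 2·7+1·4 = 18 | 2·4+6·0+5·2 = 18
D: 2·5+1·4 = 14 | 2·2+6·0+5·2 = 14
A: 2·7+1·3 = 17 | 2·1+6·0+5·3 = 17
gcd(2,1,2,6,5) = 1

Coefficients: [2, 1, 2, 6, 5]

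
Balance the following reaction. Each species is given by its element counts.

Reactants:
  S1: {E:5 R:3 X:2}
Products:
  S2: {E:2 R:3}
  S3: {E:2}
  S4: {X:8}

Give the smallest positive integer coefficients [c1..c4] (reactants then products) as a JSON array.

Coefficients: [4, 4, 6, 1]

E: 4·5 = 20 | 4·2+6·2+1·0 = 20
R: 4·3 = 12 | 4·3+6·0+1·0 = 12
X: 4·2 = 8 | 4·0+6·0+1·8 = 8
gcd(4,4,6,1) = 1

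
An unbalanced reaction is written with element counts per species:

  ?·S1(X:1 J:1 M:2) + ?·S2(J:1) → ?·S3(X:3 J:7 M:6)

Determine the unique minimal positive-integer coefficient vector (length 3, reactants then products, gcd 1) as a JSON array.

Coefficients: [3, 4, 1]

X: 3·1+4·0 = 3 | 1·3 = 3
J: 3·1+4·1 = 7 | 1·7 = 7
M: 3·2+4·0 = 6 | 1·6 = 6
gcd(3,4,1) = 1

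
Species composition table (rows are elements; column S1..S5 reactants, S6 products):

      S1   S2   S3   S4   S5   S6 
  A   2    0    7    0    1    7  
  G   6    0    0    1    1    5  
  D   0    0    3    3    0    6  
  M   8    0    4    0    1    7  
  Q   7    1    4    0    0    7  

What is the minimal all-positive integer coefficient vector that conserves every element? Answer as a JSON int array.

A: 1·2+6·0+2·7+4·0+5·1 = 21 | 3·7 = 21
G: 1·6+6·0+2·0+4·1+5·1 = 15 | 3·5 = 15
D: 1·0+6·0+2·3+4·3+5·0 = 18 | 3·6 = 18
M: 1·8+6·0+2·4+4·0+5·1 = 21 | 3·7 = 21
Q: 1·7+6·1+2·4+4·0+5·0 = 21 | 3·7 = 21
gcd(1,6,2,4,5,3) = 1

Coefficients: [1, 6, 2, 4, 5, 3]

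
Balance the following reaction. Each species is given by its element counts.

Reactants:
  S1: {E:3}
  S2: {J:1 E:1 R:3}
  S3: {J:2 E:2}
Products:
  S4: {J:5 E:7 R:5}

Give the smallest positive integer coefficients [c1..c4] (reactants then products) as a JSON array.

Coefficients: [2, 5, 5, 3]

J: 2·0+5·1+5·2 = 15 | 3·5 = 15
E: 2·3+5·1+5·2 = 21 | 3·7 = 21
R: 2·0+5·3+5·0 = 15 | 3·5 = 15
gcd(2,5,5,3) = 1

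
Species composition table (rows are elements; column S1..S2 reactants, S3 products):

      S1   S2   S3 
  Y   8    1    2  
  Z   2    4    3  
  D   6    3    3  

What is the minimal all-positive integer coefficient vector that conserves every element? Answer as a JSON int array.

Coefficients: [1, 4, 6]

Y: 1·8+4·1 = 12 | 6·2 = 12
Z: 1·2+4·4 = 18 | 6·3 = 18
D: 1·6+4·3 = 18 | 6·3 = 18
gcd(1,4,6) = 1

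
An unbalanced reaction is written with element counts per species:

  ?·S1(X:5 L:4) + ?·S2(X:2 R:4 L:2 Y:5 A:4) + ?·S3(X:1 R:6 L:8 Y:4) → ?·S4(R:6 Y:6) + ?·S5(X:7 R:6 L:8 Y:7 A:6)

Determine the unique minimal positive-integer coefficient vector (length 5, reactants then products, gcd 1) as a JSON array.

X: 3·5+6·2+1·1 = 28 | 1·0+4·7 = 28
R: 3·0+6·4+1·6 = 30 | 1·6+4·6 = 30
L: 3·4+6·2+1·8 = 32 | 1·0+4·8 = 32
Y: 3·0+6·5+1·4 = 34 | 1·6+4·7 = 34
A: 3·0+6·4+1·0 = 24 | 1·0+4·6 = 24
gcd(3,6,1,1,4) = 1

Coefficients: [3, 6, 1, 1, 4]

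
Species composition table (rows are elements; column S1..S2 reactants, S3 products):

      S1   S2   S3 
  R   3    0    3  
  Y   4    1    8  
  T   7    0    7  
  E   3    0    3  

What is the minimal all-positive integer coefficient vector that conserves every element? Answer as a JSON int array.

Coefficients: [1, 4, 1]

R: 1·3+4·0 = 3 | 1·3 = 3
Y: 1·4+4·1 = 8 | 1·8 = 8
T: 1·7+4·0 = 7 | 1·7 = 7
E: 1·3+4·0 = 3 | 1·3 = 3
gcd(1,4,1) = 1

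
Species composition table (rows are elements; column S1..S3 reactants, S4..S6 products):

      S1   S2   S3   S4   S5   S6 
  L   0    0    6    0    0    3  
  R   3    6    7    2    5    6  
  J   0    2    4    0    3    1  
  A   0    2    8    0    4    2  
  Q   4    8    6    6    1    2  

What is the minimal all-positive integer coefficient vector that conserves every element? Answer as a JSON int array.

Coefficients: [5, 2, 1, 6, 2, 2]

L: 5·0+2·0+1·6 = 6 | 6·0+2·0+2·3 = 6
R: 5·3+2·6+1·7 = 34 | 6·2+2·5+2·6 = 34
J: 5·0+2·2+1·4 = 8 | 6·0+2·3+2·1 = 8
A: 5·0+2·2+1·8 = 12 | 6·0+2·4+2·2 = 12
Q: 5·4+2·8+1·6 = 42 | 6·6+2·1+2·2 = 42
gcd(5,2,1,6,2,2) = 1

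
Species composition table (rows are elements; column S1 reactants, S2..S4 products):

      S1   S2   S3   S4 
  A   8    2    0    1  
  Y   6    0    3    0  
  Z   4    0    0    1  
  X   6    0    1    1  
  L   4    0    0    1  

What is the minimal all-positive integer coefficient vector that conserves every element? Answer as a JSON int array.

A: 1·8 = 8 | 2·2+2·0+4·1 = 8
Y: 1·6 = 6 | 2·0+2·3+4·0 = 6
Z: 1·4 = 4 | 2·0+2·0+4·1 = 4
X: 1·6 = 6 | 2·0+2·1+4·1 = 6
L: 1·4 = 4 | 2·0+2·0+4·1 = 4
gcd(1,2,2,4) = 1

Coefficients: [1, 2, 2, 4]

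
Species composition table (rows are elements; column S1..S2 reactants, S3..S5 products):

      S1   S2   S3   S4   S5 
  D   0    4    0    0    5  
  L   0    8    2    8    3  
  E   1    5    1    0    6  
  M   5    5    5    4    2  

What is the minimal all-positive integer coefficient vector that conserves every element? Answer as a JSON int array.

D: 1·0+5·4 = 20 | 2·0+3·0+4·5 = 20
L: 1·0+5·8 = 40 | 2·2+3·8+4·3 = 40
E: 1·1+5·5 = 26 | 2·1+3·0+4·6 = 26
M: 1·5+5·5 = 30 | 2·5+3·4+4·2 = 30
gcd(1,5,2,3,4) = 1

Coefficients: [1, 5, 2, 3, 4]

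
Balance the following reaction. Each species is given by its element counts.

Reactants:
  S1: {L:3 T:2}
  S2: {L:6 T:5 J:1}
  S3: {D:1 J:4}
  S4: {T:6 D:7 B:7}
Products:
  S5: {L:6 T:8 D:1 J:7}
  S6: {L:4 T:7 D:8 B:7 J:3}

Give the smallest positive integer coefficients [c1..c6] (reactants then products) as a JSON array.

L: 2·3+3·6+5·0+3·0 = 24 | 2·6+3·4 = 24
T: 2·2+3·5+5·0+3·6 = 37 | 2·8+3·7 = 37
D: 2·0+3·0+5·1+3·7 = 26 | 2·1+3·8 = 26
B: 2·0+3·0+5·0+3·7 = 21 | 2·0+3·7 = 21
J: 2·0+3·1+5·4+3·0 = 23 | 2·7+3·3 = 23
gcd(2,3,5,3,2,3) = 1

Coefficients: [2, 3, 5, 3, 2, 3]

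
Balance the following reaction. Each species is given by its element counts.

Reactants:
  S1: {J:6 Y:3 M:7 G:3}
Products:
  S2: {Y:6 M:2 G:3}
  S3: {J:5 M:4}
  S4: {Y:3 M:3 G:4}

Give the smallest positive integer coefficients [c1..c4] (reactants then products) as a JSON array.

Coefficients: [5, 1, 6, 3]

J: 5·6 = 30 | 1·0+6·5+3·0 = 30
Y: 5·3 = 15 | 1·6+6·0+3·3 = 15
M: 5·7 = 35 | 1·2+6·4+3·3 = 35
G: 5·3 = 15 | 1·3+6·0+3·4 = 15
gcd(5,1,6,3) = 1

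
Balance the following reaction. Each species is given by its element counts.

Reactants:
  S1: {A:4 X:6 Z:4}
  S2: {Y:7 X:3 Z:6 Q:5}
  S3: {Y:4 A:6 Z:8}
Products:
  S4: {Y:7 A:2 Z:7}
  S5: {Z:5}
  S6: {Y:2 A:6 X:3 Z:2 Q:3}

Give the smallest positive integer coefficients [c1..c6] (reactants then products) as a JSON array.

Coefficients: [1, 3, 6, 5, 5, 5]

Y: 1·0+3·7+6·4 = 45 | 5·7+5·0+5·2 = 45
A: 1·4+3·0+6·6 = 40 | 5·2+5·0+5·6 = 40
X: 1·6+3·3+6·0 = 15 | 5·0+5·0+5·3 = 15
Z: 1·4+3·6+6·8 = 70 | 5·7+5·5+5·2 = 70
Q: 1·0+3·5+6·0 = 15 | 5·0+5·0+5·3 = 15
gcd(1,3,6,5,5,5) = 1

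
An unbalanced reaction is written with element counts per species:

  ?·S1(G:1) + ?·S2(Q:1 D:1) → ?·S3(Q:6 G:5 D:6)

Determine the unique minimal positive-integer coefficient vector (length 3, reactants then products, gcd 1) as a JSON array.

Q: 5·0+6·1 = 6 | 1·6 = 6
G: 5·1+6·0 = 5 | 1·5 = 5
D: 5·0+6·1 = 6 | 1·6 = 6
gcd(5,6,1) = 1

Coefficients: [5, 6, 1]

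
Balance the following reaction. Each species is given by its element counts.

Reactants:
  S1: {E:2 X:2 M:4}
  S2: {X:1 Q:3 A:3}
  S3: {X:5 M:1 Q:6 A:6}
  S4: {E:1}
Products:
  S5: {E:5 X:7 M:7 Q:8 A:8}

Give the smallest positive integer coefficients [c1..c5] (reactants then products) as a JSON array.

Coefficients: [5, 6, 1, 5, 3]

E: 5·2+6·0+1·0+5·1 = 15 | 3·5 = 15
X: 5·2+6·1+1·5+5·0 = 21 | 3·7 = 21
M: 5·4+6·0+1·1+5·0 = 21 | 3·7 = 21
Q: 5·0+6·3+1·6+5·0 = 24 | 3·8 = 24
A: 5·0+6·3+1·6+5·0 = 24 | 3·8 = 24
gcd(5,6,1,5,3) = 1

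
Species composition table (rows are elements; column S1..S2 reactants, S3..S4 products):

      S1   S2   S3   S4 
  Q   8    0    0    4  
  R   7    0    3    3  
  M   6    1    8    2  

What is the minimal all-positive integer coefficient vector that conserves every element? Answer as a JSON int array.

Coefficients: [3, 2, 1, 6]

Q: 3·8+2·0 = 24 | 1·0+6·4 = 24
R: 3·7+2·0 = 21 | 1·3+6·3 = 21
M: 3·6+2·1 = 20 | 1·8+6·2 = 20
gcd(3,2,1,6) = 1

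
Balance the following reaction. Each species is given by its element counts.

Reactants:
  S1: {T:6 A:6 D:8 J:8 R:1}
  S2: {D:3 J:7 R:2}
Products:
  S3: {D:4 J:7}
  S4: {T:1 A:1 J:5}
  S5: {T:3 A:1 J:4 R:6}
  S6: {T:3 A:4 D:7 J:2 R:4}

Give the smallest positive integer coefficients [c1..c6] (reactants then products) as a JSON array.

Coefficients: [2, 6, 5, 3, 1, 2]

T: 2·6+6·0 = 12 | 5·0+3·1+1·3+2·3 = 12
A: 2·6+6·0 = 12 | 5·0+3·1+1·1+2·4 = 12
D: 2·8+6·3 = 34 | 5·4+3·0+1·0+2·7 = 34
J: 2·8+6·7 = 58 | 5·7+3·5+1·4+2·2 = 58
R: 2·1+6·2 = 14 | 5·0+3·0+1·6+2·4 = 14
gcd(2,6,5,3,1,2) = 1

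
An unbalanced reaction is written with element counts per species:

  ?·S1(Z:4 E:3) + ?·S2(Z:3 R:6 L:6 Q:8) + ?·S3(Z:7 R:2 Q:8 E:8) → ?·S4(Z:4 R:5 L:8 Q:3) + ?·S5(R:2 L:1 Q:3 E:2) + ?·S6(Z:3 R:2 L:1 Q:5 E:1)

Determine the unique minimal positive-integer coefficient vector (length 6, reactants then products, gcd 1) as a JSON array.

Z: 1·4+4·3+1·7 = 23 | 2·4+3·0+5·3 = 23
R: 1·0+4·6+1·2 = 26 | 2·5+3·2+5·2 = 26
L: 1·0+4·6+1·0 = 24 | 2·8+3·1+5·1 = 24
Q: 1·0+4·8+1·8 = 40 | 2·3+3·3+5·5 = 40
E: 1·3+4·0+1·8 = 11 | 2·0+3·2+5·1 = 11
gcd(1,4,1,2,3,5) = 1

Coefficients: [1, 4, 1, 2, 3, 5]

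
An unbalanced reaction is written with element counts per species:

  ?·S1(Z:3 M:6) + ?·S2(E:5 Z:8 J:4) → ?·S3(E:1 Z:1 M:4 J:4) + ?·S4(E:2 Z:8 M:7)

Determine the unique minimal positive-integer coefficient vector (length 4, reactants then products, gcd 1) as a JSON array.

Coefficients: [3, 1, 1, 2]

E: 3·0+1·5 = 5 | 1·1+2·2 = 5
Z: 3·3+1·8 = 17 | 1·1+2·8 = 17
M: 3·6+1·0 = 18 | 1·4+2·7 = 18
J: 3·0+1·4 = 4 | 1·4+2·0 = 4
gcd(3,1,1,2) = 1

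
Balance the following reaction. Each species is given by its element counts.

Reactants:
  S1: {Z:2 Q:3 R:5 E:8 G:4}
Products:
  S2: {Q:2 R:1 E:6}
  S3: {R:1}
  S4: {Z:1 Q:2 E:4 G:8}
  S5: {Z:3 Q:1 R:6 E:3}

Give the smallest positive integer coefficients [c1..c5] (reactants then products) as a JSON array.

Coefficients: [4, 3, 5, 2, 2]

Z: 4·2 = 8 | 3·0+5·0+2·1+2·3 = 8
Q: 4·3 = 12 | 3·2+5·0+2·2+2·1 = 12
R: 4·5 = 20 | 3·1+5·1+2·0+2·6 = 20
E: 4·8 = 32 | 3·6+5·0+2·4+2·3 = 32
G: 4·4 = 16 | 3·0+5·0+2·8+2·0 = 16
gcd(4,3,5,2,2) = 1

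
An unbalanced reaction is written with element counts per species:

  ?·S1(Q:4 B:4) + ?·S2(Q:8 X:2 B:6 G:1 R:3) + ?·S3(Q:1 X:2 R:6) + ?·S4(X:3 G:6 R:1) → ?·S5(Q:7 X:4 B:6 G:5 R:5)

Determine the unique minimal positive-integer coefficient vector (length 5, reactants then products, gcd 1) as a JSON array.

Q: 6·4+1·8+3·1+4·0 = 35 | 5·7 = 35
X: 6·0+1·2+3·2+4·3 = 20 | 5·4 = 20
B: 6·4+1·6+3·0+4·0 = 30 | 5·6 = 30
G: 6·0+1·1+3·0+4·6 = 25 | 5·5 = 25
R: 6·0+1·3+3·6+4·1 = 25 | 5·5 = 25
gcd(6,1,3,4,5) = 1

Coefficients: [6, 1, 3, 4, 5]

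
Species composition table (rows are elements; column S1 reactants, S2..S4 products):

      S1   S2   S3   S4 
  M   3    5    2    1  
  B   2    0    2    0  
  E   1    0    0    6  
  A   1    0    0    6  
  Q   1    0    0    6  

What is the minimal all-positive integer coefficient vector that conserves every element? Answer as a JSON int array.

Coefficients: [6, 1, 6, 1]

M: 6·3 = 18 | 1·5+6·2+1·1 = 18
B: 6·2 = 12 | 1·0+6·2+1·0 = 12
E: 6·1 = 6 | 1·0+6·0+1·6 = 6
A: 6·1 = 6 | 1·0+6·0+1·6 = 6
Q: 6·1 = 6 | 1·0+6·0+1·6 = 6
gcd(6,1,6,1) = 1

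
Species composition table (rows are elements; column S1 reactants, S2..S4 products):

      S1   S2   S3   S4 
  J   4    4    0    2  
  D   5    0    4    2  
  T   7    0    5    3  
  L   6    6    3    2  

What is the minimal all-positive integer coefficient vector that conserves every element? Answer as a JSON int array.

Coefficients: [4, 1, 2, 6]

J: 4·4 = 16 | 1·4+2·0+6·2 = 16
D: 4·5 = 20 | 1·0+2·4+6·2 = 20
T: 4·7 = 28 | 1·0+2·5+6·3 = 28
L: 4·6 = 24 | 1·6+2·3+6·2 = 24
gcd(4,1,2,6) = 1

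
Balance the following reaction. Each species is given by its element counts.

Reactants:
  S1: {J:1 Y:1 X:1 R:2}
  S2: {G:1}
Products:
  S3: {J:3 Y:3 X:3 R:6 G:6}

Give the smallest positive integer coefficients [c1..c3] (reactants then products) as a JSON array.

Coefficients: [3, 6, 1]

J: 3·1+6·0 = 3 | 1·3 = 3
Y: 3·1+6·0 = 3 | 1·3 = 3
X: 3·1+6·0 = 3 | 1·3 = 3
R: 3·2+6·0 = 6 | 1·6 = 6
G: 3·0+6·1 = 6 | 1·6 = 6
gcd(3,6,1) = 1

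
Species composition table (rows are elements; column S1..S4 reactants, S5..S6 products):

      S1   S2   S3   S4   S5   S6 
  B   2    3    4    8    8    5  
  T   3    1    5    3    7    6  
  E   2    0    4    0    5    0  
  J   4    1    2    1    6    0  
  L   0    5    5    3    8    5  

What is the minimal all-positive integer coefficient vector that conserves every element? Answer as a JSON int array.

B: 5·2+5·3+5·4+1·8 = 53 | 6·8+1·5 = 53
T: 5·3+5·1+5·5+1·3 = 48 | 6·7+1·6 = 48
E: 5·2+5·0+5·4+1·0 = 30 | 6·5+1·0 = 30
J: 5·4+5·1+5·2+1·1 = 36 | 6·6+1·0 = 36
L: 5·0+5·5+5·5+1·3 = 53 | 6·8+1·5 = 53
gcd(5,5,5,1,6,1) = 1

Coefficients: [5, 5, 5, 1, 6, 1]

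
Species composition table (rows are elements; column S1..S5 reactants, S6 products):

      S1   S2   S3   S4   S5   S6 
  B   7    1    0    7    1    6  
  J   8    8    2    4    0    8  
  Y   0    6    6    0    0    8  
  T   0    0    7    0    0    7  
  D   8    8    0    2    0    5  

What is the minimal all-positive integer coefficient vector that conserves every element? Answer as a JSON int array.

Coefficients: [1, 2, 6, 3, 6, 6]

B: 1·7+2·1+6·0+3·7+6·1 = 36 | 6·6 = 36
J: 1·8+2·8+6·2+3·4+6·0 = 48 | 6·8 = 48
Y: 1·0+2·6+6·6+3·0+6·0 = 48 | 6·8 = 48
T: 1·0+2·0+6·7+3·0+6·0 = 42 | 6·7 = 42
D: 1·8+2·8+6·0+3·2+6·0 = 30 | 6·5 = 30
gcd(1,2,6,3,6,6) = 1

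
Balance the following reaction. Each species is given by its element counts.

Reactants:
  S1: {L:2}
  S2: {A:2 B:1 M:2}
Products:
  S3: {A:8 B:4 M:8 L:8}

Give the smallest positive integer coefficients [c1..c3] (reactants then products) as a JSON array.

A: 4·0+4·2 = 8 | 1·8 = 8
B: 4·0+4·1 = 4 | 1·4 = 4
M: 4·0+4·2 = 8 | 1·8 = 8
L: 4·2+4·0 = 8 | 1·8 = 8
gcd(4,4,1) = 1

Coefficients: [4, 4, 1]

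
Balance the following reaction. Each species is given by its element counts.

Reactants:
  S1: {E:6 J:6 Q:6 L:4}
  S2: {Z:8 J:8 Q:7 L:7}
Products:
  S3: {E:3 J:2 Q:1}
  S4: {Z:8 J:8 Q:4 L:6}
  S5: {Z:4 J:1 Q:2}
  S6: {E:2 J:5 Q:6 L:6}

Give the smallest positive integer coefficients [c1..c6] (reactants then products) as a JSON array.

Coefficients: [5, 4, 6, 2, 4, 6]

Z: 5·0+4·8 = 32 | 6·0+2·8+4·4+6·0 = 32
E: 5·6+4·0 = 30 | 6·3+2·0+4·0+6·2 = 30
J: 5·6+4·8 = 62 | 6·2+2·8+4·1+6·5 = 62
Q: 5·6+4·7 = 58 | 6·1+2·4+4·2+6·6 = 58
L: 5·4+4·7 = 48 | 6·0+2·6+4·0+6·6 = 48
gcd(5,4,6,2,4,6) = 1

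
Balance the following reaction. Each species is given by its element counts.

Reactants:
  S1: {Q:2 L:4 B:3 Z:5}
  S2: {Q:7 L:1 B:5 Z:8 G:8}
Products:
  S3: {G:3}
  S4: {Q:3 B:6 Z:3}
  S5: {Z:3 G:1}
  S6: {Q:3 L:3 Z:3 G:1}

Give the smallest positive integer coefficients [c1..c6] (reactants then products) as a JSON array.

Q: 3·2+3·7 = 27 | 5·0+4·3+4·0+5·3 = 27
L: 3·4+3·1 = 15 | 5·0+4·0+4·0+5·3 = 15
B: 3·3+3·5 = 24 | 5·0+4·6+4·0+5·0 = 24
Z: 3·5+3·8 = 39 | 5·0+4·3+4·3+5·3 = 39
G: 3·0+3·8 = 24 | 5·3+4·0+4·1+5·1 = 24
gcd(3,3,5,4,4,5) = 1

Coefficients: [3, 3, 5, 4, 4, 5]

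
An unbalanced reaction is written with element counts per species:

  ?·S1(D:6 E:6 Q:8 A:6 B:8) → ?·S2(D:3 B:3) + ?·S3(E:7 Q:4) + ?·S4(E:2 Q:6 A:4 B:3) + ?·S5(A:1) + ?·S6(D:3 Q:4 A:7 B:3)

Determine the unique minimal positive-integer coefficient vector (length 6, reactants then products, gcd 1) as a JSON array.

D: 3·6 = 18 | 5·3+2·0+2·0+3·0+1·3 = 18
E: 3·6 = 18 | 5·0+2·7+2·2+3·0+1·0 = 18
Q: 3·8 = 24 | 5·0+2·4+2·6+3·0+1·4 = 24
A: 3·6 = 18 | 5·0+2·0+2·4+3·1+1·7 = 18
B: 3·8 = 24 | 5·3+2·0+2·3+3·0+1·3 = 24
gcd(3,5,2,2,3,1) = 1

Coefficients: [3, 5, 2, 2, 3, 1]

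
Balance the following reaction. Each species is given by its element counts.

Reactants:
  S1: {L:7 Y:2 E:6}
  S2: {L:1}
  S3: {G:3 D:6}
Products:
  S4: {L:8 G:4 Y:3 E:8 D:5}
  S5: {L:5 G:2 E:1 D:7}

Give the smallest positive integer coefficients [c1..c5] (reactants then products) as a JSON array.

L: 3·7+5·1+4·0 = 26 | 2·8+2·5 = 26
G: 3·0+5·0+4·3 = 12 | 2·4+2·2 = 12
Y: 3·2+5·0+4·0 = 6 | 2·3+2·0 = 6
E: 3·6+5·0+4·0 = 18 | 2·8+2·1 = 18
D: 3·0+5·0+4·6 = 24 | 2·5+2·7 = 24
gcd(3,5,4,2,2) = 1

Coefficients: [3, 5, 4, 2, 2]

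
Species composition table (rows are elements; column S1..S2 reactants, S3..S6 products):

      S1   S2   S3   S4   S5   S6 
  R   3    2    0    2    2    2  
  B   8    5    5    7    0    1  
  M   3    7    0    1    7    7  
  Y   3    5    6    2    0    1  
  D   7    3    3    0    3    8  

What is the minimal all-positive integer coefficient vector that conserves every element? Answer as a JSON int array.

R: 4·3+6·2 = 24 | 5·0+5·2+5·2+2·2 = 24
B: 4·8+6·5 = 62 | 5·5+5·7+5·0+2·1 = 62
M: 4·3+6·7 = 54 | 5·0+5·1+5·7+2·7 = 54
Y: 4·3+6·5 = 42 | 5·6+5·2+5·0+2·1 = 42
D: 4·7+6·3 = 46 | 5·3+5·0+5·3+2·8 = 46
gcd(4,6,5,5,5,2) = 1

Coefficients: [4, 6, 5, 5, 5, 2]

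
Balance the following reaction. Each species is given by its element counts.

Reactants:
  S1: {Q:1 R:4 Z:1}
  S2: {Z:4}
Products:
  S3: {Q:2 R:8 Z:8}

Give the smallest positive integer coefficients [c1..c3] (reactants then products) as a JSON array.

Coefficients: [4, 3, 2]

Q: 4·1+3·0 = 4 | 2·2 = 4
R: 4·4+3·0 = 16 | 2·8 = 16
Z: 4·1+3·4 = 16 | 2·8 = 16
gcd(4,3,2) = 1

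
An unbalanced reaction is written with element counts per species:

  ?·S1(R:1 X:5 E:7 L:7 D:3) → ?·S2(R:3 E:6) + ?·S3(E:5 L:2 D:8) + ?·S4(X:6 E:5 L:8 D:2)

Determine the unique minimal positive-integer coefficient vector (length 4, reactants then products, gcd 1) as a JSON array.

R: 6·1 = 6 | 2·3+1·0+5·0 = 6
X: 6·5 = 30 | 2·0+1·0+5·6 = 30
E: 6·7 = 42 | 2·6+1·5+5·5 = 42
L: 6·7 = 42 | 2·0+1·2+5·8 = 42
D: 6·3 = 18 | 2·0+1·8+5·2 = 18
gcd(6,2,1,5) = 1

Coefficients: [6, 2, 1, 5]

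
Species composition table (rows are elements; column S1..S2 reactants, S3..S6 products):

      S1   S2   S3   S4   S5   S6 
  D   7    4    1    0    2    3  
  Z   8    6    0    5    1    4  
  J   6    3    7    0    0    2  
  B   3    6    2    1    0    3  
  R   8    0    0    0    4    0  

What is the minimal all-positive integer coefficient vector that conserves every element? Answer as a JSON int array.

D: 3·7+2·4 = 29 | 2·1+2·0+6·2+5·3 = 29
Z: 3·8+2·6 = 36 | 2·0+2·5+6·1+5·4 = 36
J: 3·6+2·3 = 24 | 2·7+2·0+6·0+5·2 = 24
B: 3·3+2·6 = 21 | 2·2+2·1+6·0+5·3 = 21
R: 3·8+2·0 = 24 | 2·0+2·0+6·4+5·0 = 24
gcd(3,2,2,2,6,5) = 1

Coefficients: [3, 2, 2, 2, 6, 5]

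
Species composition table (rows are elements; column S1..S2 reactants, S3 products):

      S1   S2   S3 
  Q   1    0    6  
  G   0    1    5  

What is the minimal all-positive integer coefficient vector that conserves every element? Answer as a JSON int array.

Q: 6·1+5·0 = 6 | 1·6 = 6
G: 6·0+5·1 = 5 | 1·5 = 5
gcd(6,5,1) = 1

Coefficients: [6, 5, 1]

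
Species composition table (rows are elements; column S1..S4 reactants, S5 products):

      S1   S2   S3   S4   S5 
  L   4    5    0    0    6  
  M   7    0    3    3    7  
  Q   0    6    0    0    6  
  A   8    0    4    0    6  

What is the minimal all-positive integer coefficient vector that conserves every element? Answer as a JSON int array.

L: 1·4+4·5+4·0+3·0 = 24 | 4·6 = 24
M: 1·7+4·0+4·3+3·3 = 28 | 4·7 = 28
Q: 1·0+4·6+4·0+3·0 = 24 | 4·6 = 24
A: 1·8+4·0+4·4+3·0 = 24 | 4·6 = 24
gcd(1,4,4,3,4) = 1

Coefficients: [1, 4, 4, 3, 4]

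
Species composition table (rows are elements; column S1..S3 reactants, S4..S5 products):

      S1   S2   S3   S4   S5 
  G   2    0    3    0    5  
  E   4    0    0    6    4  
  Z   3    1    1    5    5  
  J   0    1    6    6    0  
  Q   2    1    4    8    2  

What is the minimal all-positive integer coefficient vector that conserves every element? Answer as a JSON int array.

G: 6·2+6·0+1·3 = 15 | 2·0+3·5 = 15
E: 6·4+6·0+1·0 = 24 | 2·6+3·4 = 24
Z: 6·3+6·1+1·1 = 25 | 2·5+3·5 = 25
J: 6·0+6·1+1·6 = 12 | 2·6+3·0 = 12
Q: 6·2+6·1+1·4 = 22 | 2·8+3·2 = 22
gcd(6,6,1,2,3) = 1

Coefficients: [6, 6, 1, 2, 3]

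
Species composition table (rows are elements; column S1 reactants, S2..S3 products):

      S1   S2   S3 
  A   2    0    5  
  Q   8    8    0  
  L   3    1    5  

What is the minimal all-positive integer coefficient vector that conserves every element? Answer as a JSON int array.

Coefficients: [5, 5, 2]

A: 5·2 = 10 | 5·0+2·5 = 10
Q: 5·8 = 40 | 5·8+2·0 = 40
L: 5·3 = 15 | 5·1+2·5 = 15
gcd(5,5,2) = 1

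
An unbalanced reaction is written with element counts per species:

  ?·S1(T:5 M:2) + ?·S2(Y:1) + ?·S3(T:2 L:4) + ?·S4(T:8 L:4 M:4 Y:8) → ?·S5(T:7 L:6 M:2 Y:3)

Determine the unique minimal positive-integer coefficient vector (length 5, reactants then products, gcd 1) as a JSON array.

T: 2·5+4·0+5·2+1·8 = 28 | 4·7 = 28
L: 2·0+4·0+5·4+1·4 = 24 | 4·6 = 24
M: 2·2+4·0+5·0+1·4 = 8 | 4·2 = 8
Y: 2·0+4·1+5·0+1·8 = 12 | 4·3 = 12
gcd(2,4,5,1,4) = 1

Coefficients: [2, 4, 5, 1, 4]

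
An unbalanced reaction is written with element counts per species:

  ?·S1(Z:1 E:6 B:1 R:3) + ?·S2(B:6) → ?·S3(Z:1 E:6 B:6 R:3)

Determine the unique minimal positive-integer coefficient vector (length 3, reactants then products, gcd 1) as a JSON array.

Z: 6·1+5·0 = 6 | 6·1 = 6
E: 6·6+5·0 = 36 | 6·6 = 36
B: 6·1+5·6 = 36 | 6·6 = 36
R: 6·3+5·0 = 18 | 6·3 = 18
gcd(6,5,6) = 1

Coefficients: [6, 5, 6]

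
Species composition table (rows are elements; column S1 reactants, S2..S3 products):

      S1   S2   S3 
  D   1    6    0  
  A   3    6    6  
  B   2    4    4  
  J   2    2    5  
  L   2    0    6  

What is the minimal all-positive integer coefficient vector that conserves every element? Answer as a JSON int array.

D: 6·1 = 6 | 1·6+2·0 = 6
A: 6·3 = 18 | 1·6+2·6 = 18
B: 6·2 = 12 | 1·4+2·4 = 12
J: 6·2 = 12 | 1·2+2·5 = 12
L: 6·2 = 12 | 1·0+2·6 = 12
gcd(6,1,2) = 1

Coefficients: [6, 1, 2]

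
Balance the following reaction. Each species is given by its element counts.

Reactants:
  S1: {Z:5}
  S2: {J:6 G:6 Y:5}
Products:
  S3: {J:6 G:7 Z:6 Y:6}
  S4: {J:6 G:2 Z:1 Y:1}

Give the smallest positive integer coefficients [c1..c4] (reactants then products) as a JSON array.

J: 5·0+5·6 = 30 | 4·6+1·6 = 30
G: 5·0+5·6 = 30 | 4·7+1·2 = 30
Z: 5·5+5·0 = 25 | 4·6+1·1 = 25
Y: 5·0+5·5 = 25 | 4·6+1·1 = 25
gcd(5,5,4,1) = 1

Coefficients: [5, 5, 4, 1]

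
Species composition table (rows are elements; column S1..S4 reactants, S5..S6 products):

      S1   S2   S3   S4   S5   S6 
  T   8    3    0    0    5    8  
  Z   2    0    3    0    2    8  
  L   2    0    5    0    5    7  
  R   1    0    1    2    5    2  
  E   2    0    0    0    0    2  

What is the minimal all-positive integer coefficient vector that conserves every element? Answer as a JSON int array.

T: 1·8+5·3+4·0+6·0 = 23 | 3·5+1·8 = 23
Z: 1·2+5·0+4·3+6·0 = 14 | 3·2+1·8 = 14
L: 1·2+5·0+4·5+6·0 = 22 | 3·5+1·7 = 22
R: 1·1+5·0+4·1+6·2 = 17 | 3·5+1·2 = 17
E: 1·2+5·0+4·0+6·0 = 2 | 3·0+1·2 = 2
gcd(1,5,4,6,3,1) = 1

Coefficients: [1, 5, 4, 6, 3, 1]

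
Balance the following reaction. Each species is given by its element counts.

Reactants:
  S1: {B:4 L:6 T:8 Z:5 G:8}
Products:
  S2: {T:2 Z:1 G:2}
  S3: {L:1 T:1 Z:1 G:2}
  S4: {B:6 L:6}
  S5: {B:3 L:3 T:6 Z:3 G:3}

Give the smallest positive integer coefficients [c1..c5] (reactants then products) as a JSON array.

B: 3·4 = 12 | 3·0+6·0+1·6+2·3 = 12
L: 3·6 = 18 | 3·0+6·1+1·6+2·3 = 18
T: 3·8 = 24 | 3·2+6·1+1·0+2·6 = 24
Z: 3·5 = 15 | 3·1+6·1+1·0+2·3 = 15
G: 3·8 = 24 | 3·2+6·2+1·0+2·3 = 24
gcd(3,3,6,1,2) = 1

Coefficients: [3, 3, 6, 1, 2]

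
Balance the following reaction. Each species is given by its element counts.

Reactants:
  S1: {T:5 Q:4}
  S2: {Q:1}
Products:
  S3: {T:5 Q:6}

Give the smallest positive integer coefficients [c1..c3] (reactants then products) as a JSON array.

Coefficients: [1, 2, 1]

T: 1·5+2·0 = 5 | 1·5 = 5
Q: 1·4+2·1 = 6 | 1·6 = 6
gcd(1,2,1) = 1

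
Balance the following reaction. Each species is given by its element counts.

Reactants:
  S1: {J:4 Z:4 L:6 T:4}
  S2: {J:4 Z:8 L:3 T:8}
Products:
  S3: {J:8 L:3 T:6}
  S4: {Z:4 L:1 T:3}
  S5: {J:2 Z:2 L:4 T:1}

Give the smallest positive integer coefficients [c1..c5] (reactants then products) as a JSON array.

J: 5·4+2·4 = 28 | 2·8+6·0+6·2 = 28
Z: 5·4+2·8 = 36 | 2·0+6·4+6·2 = 36
L: 5·6+2·3 = 36 | 2·3+6·1+6·4 = 36
T: 5·4+2·8 = 36 | 2·6+6·3+6·1 = 36
gcd(5,2,2,6,6) = 1

Coefficients: [5, 2, 2, 6, 6]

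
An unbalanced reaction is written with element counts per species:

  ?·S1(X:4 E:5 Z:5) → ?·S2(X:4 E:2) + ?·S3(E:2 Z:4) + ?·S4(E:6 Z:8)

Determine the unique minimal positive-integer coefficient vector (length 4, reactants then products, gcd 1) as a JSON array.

Coefficients: [4, 4, 3, 1]

X: 4·4 = 16 | 4·4+3·0+1·0 = 16
E: 4·5 = 20 | 4·2+3·2+1·6 = 20
Z: 4·5 = 20 | 4·0+3·4+1·8 = 20
gcd(4,4,3,1) = 1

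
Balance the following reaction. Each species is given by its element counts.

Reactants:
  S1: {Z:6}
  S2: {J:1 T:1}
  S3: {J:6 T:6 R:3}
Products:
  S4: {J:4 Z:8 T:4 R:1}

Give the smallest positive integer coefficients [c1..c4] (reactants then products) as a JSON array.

J: 4·0+6·1+1·6 = 12 | 3·4 = 12
Z: 4·6+6·0+1·0 = 24 | 3·8 = 24
T: 4·0+6·1+1·6 = 12 | 3·4 = 12
R: 4·0+6·0+1·3 = 3 | 3·1 = 3
gcd(4,6,1,3) = 1

Coefficients: [4, 6, 1, 3]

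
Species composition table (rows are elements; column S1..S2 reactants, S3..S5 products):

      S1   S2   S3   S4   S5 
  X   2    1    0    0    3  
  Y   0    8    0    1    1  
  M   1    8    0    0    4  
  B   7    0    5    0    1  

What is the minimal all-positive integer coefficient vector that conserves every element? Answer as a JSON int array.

Coefficients: [4, 1, 5, 5, 3]

X: 4·2+1·1 = 9 | 5·0+5·0+3·3 = 9
Y: 4·0+1·8 = 8 | 5·0+5·1+3·1 = 8
M: 4·1+1·8 = 12 | 5·0+5·0+3·4 = 12
B: 4·7+1·0 = 28 | 5·5+5·0+3·1 = 28
gcd(4,1,5,5,3) = 1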